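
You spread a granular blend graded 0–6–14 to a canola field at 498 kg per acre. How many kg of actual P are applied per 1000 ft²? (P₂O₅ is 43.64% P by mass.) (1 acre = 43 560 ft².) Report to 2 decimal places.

0.30 kg P per thousand sq ft

P₂O₅ per acre = 498 × 6% = 29.88 kg.
Elemental P = 29.88 × 0.4364 = 13.0396 kg per acre.
Convert to per 1000 ft²: 13.0396 × 0.0229568 = 0.299349 kg.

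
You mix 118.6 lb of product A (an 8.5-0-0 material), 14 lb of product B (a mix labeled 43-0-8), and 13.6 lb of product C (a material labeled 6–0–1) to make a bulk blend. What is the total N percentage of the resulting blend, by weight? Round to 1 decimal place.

Total mass = 118.6 + 14 + 13.6 = 146.2 lb.
N mass = 8.5%×118.6 + 43%×14 + 6%×13.6 = 16.917 lb.
% N = 16.917 / 146.2 = 11.5711%.

11.6% N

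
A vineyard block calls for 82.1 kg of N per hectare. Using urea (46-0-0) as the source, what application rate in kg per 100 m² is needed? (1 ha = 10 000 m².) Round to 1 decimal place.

Product per hectare = 82.1 / 46% = 178.478 kg.
Convert to per 100 m²: 178.478 × 0.01 = 1.78478 kg.

1.8 kg of product per hundred sq m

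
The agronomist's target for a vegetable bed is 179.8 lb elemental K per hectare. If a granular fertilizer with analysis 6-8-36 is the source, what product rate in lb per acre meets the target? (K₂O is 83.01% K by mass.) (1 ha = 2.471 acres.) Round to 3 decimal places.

As K₂O: 179.8 / 0.8301 = 216.6 lb per hectare.
Product per hectare = 216.6 / 36% = 601.668 lb.
Convert to per acre: 601.668 × 0.404694 = 243.4916 lb.

243.492 lb of product per acre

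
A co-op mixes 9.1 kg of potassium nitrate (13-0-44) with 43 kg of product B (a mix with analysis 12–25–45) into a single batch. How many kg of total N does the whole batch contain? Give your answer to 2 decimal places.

N mass = 13%×9.1 + 12%×43 = 6.343 kg.

6.34 kg N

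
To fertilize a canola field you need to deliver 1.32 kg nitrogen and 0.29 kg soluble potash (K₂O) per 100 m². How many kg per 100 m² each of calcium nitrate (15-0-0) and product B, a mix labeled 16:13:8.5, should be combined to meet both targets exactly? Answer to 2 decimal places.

Per-100 m² balance (a = calcium nitrate, b = product B):
N: 0.15·a + 0.16·b = 1.32
K₂O: 0·a + 0.085·b = 0.29
Solving simultaneously: a = 5.16078, b = 3.41176.

5.16 kg calcium nitrate, 3.41 kg product B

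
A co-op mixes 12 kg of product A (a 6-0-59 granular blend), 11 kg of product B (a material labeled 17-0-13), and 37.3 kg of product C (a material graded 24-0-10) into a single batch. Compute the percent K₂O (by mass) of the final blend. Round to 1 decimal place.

20.3% K₂O

Total mass = 12 + 11 + 37.3 = 60.3 kg.
K₂O mass = 59%×12 + 13%×11 + 10%×37.3 = 12.24 kg.
% K₂O = 12.24 / 60.3 = 20.2985%.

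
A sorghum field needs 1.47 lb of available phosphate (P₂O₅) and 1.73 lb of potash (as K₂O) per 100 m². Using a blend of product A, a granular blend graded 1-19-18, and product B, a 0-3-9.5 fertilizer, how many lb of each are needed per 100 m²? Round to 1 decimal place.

Per-100 m² balance (a = product A, b = product B):
P₂O₅: 0.19·a + 0.03·b = 1.47
K₂O: 0.18·a + 0.095·b = 1.73
Solving simultaneously: a = 6.93676, b = 5.06719.

6.9 lb product A, 5.1 lb product B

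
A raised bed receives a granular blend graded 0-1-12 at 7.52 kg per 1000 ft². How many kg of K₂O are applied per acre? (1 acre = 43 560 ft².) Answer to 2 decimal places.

39.31 kg K₂O per acre

K₂O per 1000 ft² = 7.52 × 12% = 0.9024 kg.
Convert to per acre: 0.9024 × 43.56 = 39.3085 kg.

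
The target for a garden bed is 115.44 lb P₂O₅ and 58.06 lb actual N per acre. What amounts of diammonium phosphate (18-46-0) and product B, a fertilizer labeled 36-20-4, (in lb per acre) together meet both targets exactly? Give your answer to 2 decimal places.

With a, b = lb per acre of diammonium phosphate and product B:
P₂O₅: 0.46·a + 0.2·b = 115.44
N: 0.18·a + 0.36·b = 58.06
Solving simultaneously: a = 231.068, b = 45.7438.

231.07 lb diammonium phosphate, 45.74 lb product B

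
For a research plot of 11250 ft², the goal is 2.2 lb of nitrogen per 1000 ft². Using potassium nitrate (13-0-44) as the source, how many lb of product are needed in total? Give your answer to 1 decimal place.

190.4 lb

Product per 1000 ft² = 2.2 / 13% = 16.9231 lb.
Total product = 16.9231 × 11250 / 1000 = 190.385 lb.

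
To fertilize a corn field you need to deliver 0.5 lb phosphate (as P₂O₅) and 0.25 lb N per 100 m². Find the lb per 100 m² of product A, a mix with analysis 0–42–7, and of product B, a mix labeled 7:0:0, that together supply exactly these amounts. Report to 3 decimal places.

1.190 lb product A, 3.571 lb product B

Per-100 m² balance (a = product A, b = product B):
P₂O₅: 0.42·a + 0·b = 0.5
N: 0·a + 0.07·b = 0.25
Solving simultaneously: a = 1.19048, b = 3.57143.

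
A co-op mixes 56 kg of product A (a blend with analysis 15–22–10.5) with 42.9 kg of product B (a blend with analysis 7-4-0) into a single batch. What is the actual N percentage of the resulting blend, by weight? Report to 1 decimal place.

11.5% N

Total mass = 56 + 42.9 = 98.9 kg.
N mass = 15%×56 + 7%×42.9 = 11.403 kg.
% N = 11.403 / 98.9 = 11.5298%.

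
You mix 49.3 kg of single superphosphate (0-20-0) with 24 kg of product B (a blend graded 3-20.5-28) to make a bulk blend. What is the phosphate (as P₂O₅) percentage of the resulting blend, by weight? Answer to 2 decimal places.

20.16% P₂O₅

Total mass = 49.3 + 24 = 73.3 kg.
P₂O₅ mass = 20%×49.3 + 20.5%×24 = 14.78 kg.
% P₂O₅ = 14.78 / 73.3 = 20.1637%.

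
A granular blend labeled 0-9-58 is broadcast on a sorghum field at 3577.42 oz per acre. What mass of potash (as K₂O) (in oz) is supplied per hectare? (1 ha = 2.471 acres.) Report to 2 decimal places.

K₂O per acre = 3577.42 × 58% = 2074.9 oz.
Convert to per hectare: 2074.9 × 2.471 = 5127.087 oz.

5127.09 oz K₂O per hectare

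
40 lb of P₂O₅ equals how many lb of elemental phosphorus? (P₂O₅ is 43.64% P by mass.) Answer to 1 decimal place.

P = 40 × 0.4364 = 17.456 lb.

17.5 lb P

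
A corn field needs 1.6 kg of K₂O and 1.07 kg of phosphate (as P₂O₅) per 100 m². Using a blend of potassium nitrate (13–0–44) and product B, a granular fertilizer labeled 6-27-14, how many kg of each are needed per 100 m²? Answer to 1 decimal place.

2.4 kg potassium nitrate, 4.0 kg product B

With a, b = kg per 100 m² of potassium nitrate and product B:
K₂O: 0.44·a + 0.14·b = 1.6
P₂O₅: 0·a + 0.27·b = 1.07
Solving simultaneously: a = 2.37542, b = 3.96296.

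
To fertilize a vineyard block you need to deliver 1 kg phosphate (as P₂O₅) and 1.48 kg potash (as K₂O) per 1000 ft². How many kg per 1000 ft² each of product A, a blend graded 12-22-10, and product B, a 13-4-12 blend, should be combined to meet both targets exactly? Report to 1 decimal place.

With a, b = kg per 1000 ft² of product A and product B:
P₂O₅: 0.22·a + 0.04·b = 1
K₂O: 0.1·a + 0.12·b = 1.48
From row1: a = (1 − 0.04·b) / 0.22.
Into row2: 0.1·(1 − 0.04·b)/0.22 + 0.12·b = 1.48 → b = 10.0714, a = 2.71429.

2.7 kg product A, 10.1 kg product B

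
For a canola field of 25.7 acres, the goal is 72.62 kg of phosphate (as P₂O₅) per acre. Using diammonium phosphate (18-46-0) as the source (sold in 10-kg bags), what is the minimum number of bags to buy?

406 bags

Product per acre = 72.62 / 46% = 157.87 kg.
Total product = 157.87 × 25.7 = 4057.25 kg.
Bags = ⌈4057.25 / 10⌉ = 406.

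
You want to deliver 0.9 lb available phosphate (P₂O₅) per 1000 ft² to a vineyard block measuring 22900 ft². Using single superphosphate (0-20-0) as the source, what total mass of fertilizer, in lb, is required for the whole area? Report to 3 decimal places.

Product per 1000 ft² = 0.9 / 20% = 4.5 lb.
Total product = 4.5 × 22900 / 1000 = 103.05 lb.

103.050 lb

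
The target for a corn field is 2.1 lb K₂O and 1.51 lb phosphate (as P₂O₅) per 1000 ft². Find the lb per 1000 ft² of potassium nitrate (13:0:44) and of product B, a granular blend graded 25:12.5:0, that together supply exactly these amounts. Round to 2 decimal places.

Let a = lb of potassium nitrate, b = lb of product B (per 1000 ft²).
K₂O: 0.44·a + 0·b = 2.1
P₂O₅: 0·a + 0.125·b = 1.51
Solving simultaneously: a = 4.77273, b = 12.08.

4.77 lb potassium nitrate, 12.08 lb product B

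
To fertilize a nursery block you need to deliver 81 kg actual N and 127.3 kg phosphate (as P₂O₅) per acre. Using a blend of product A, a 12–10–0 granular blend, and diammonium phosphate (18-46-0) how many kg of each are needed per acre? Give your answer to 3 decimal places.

385.645 kg product A, 192.903 kg diammonium phosphate

Per-acre balance (a = product A, b = diammonium phosphate):
N: 0.12·a + 0.18·b = 81
P₂O₅: 0.1·a + 0.46·b = 127.3
From row1: a = (81 − 0.18·b) / 0.12.
Into row2: 0.1·(81 − 0.18·b)/0.12 + 0.46·b = 127.3 → b = 192.9032, a = 385.6452.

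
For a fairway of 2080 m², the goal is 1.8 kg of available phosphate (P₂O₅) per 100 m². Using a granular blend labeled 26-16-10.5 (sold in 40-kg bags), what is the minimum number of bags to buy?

6 bags

Product per 100 m² = 1.8 / 16% = 11.25 kg.
Total product = 11.25 × 2080 / 100 = 234 kg.
Bags = ⌈234 / 40⌉ = 6.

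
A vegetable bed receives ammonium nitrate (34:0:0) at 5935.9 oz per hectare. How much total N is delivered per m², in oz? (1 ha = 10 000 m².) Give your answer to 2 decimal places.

nitrogen per hectare = 5935.9 × 34% = 2018.21 oz.
Convert to per m²: 2018.21 × 0.0001 = 0.201821 oz.

0.20 oz N per sq m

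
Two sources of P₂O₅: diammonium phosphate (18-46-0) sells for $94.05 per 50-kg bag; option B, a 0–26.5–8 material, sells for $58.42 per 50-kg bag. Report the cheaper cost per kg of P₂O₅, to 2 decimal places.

$4.09 per kg P₂O₅ (diammonium phosphate)

diammonium phosphate: P₂O₅ per bag = 50 × 46% = 23 kg; cost = 94.05 / 23 = $4.0891/kg P₂O₅.
option B: P₂O₅ per bag = 50 × 26.5% = 13.25 kg; cost = 58.42 / 13.25 = $4.4091/kg P₂O₅.
diammonium phosphate is cheaper.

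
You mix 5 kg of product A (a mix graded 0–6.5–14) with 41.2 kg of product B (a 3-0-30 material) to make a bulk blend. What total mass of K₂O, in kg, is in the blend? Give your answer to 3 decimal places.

K₂O mass = 14%×5 + 30%×41.2 = 13.06 kg.

13.060 kg K₂O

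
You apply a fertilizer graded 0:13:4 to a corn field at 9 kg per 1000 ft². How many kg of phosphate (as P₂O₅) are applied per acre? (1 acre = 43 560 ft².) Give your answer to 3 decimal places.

50.965 kg P₂O₅ per acre

P₂O₅ per 1000 ft² = 9 × 13% = 1.17 kg.
Convert to per acre: 1.17 × 43.56 = 50.9652 kg.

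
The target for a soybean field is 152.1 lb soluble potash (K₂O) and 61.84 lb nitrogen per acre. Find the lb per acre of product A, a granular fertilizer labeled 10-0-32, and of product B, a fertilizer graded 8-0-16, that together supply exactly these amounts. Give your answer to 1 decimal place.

236.8 lb product A, 477.0 lb product B

Per-acre balance (a = product A, b = product B):
K₂O: 0.32·a + 0.16·b = 152.1
N: 0.1·a + 0.08·b = 61.84
Eliminate a: (row1) − 0.32/0.1·(row2) → -0.096·b = -45.788, so b = 476.958.
Back-substitute: a = (152.1 − 0.16·476.958) / 0.32 = 236.833.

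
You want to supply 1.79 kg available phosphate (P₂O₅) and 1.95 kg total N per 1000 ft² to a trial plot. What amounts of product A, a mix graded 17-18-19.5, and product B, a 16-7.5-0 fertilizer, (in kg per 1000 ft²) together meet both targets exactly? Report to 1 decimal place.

8.7 kg product A, 2.9 kg product B

With a, b = kg per 1000 ft² of product A and product B:
P₂O₅: 0.18·a + 0.075·b = 1.79
N: 0.17·a + 0.16·b = 1.95
From row1: a = (1.79 − 0.075·b) / 0.18.
Into row2: 0.17·(1.79 − 0.075·b)/0.18 + 0.16·b = 1.95 → b = 2.90966, a = 8.73209.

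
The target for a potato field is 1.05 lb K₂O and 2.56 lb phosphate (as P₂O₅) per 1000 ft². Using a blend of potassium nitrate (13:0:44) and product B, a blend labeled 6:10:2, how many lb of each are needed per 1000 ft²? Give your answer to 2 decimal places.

Per-1000 ft² balance (a = potassium nitrate, b = product B):
K₂O: 0.44·a + 0.02·b = 1.05
P₂O₅: 0·a + 0.1·b = 2.56
Solving simultaneously: a = 1.22273, b = 25.6.

1.22 lb potassium nitrate, 25.60 lb product B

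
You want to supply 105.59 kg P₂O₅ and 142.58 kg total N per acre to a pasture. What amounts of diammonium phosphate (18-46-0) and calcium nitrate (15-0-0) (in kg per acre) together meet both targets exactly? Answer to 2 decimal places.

Per-acre balance (a = diammonium phosphate, b = calcium nitrate):
P₂O₅: 0.46·a + 0·b = 105.59
N: 0.18·a + 0.15·b = 142.58
Solving simultaneously: a = 229.543, b = 675.081.

229.54 kg diammonium phosphate, 675.08 kg calcium nitrate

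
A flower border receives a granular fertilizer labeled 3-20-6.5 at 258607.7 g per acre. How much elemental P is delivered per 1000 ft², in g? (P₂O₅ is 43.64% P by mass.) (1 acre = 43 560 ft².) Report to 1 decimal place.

518.2 g P per thousand sq ft

P₂O₅ per acre = 258607.7 × 20% = 51721.5 g.
Elemental P = 51721.5 × 0.4364 = 22571.3 g per acre.
Convert to per 1000 ft²: 22571.3 × 0.0229568 = 518.165 g.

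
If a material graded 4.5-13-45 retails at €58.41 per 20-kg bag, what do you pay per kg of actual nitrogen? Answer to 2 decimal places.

€64.90 per kg N

N in bag = 20 × 4.5% = 0.9 kg.
Cost per kg N = €58.41 / 0.9 = €64.9000.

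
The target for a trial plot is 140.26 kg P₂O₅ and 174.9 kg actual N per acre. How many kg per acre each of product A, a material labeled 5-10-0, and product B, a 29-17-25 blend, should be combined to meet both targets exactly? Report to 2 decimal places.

533.78 kg product A, 511.07 kg product B

With a, b = kg per acre of product A and product B:
P₂O₅: 0.1·a + 0.17·b = 140.26
N: 0.05·a + 0.29·b = 174.9
Solving simultaneously: a = 533.776, b = 511.073.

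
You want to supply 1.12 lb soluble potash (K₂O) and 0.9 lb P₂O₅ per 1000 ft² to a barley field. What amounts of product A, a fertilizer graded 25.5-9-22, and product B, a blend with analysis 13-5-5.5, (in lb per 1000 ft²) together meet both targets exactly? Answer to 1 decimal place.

Per-1000 ft² balance (a = product A, b = product B):
K₂O: 0.22·a + 0.055·b = 1.12
P₂O₅: 0.09·a + 0.05·b = 0.9
Eliminate a: (row1) − 0.22/0.09·(row2) → -0.0672222·b = -1.08, so b = 16.0661.
Back-substitute: a = (1.12 − 0.055·16.0661) / 0.22 = 1.07438.

1.1 lb product A, 16.1 lb product B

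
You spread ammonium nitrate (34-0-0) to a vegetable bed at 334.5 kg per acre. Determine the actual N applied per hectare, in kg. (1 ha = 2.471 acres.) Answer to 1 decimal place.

281.0 kg N per hectare

nitrogen per acre = 334.5 × 34% = 113.73 kg.
Convert to per hectare: 113.73 × 2.471 = 281.027 kg.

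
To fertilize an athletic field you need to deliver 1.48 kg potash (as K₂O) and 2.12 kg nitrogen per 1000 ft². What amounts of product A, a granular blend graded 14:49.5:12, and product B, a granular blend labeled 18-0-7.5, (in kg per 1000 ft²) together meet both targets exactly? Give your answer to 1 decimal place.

Let a = kg of product A, b = kg of product B (per 1000 ft²).
K₂O: 0.12·a + 0.075·b = 1.48
N: 0.14·a + 0.18·b = 2.12
Eliminate b: (row1) − 0.075/0.18·(row2) → 0.0616667·a = 0.596667, so a = 9.67568.
Then b = (2.12 − 0.14·9.67568) / 0.18 = 4.25225.

9.7 kg product A, 4.3 kg product B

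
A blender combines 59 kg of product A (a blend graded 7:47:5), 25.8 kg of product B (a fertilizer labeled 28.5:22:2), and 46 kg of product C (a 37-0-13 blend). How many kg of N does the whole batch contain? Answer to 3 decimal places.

28.503 kg N

N mass = 7%×59 + 28.5%×25.8 + 37%×46 = 28.503 kg.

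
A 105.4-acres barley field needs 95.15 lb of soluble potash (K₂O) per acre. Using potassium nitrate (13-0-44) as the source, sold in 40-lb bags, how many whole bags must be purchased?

570 bags

Product per acre = 95.15 / 44% = 216.25 lb.
Total product = 216.25 × 105.4 = 22792.8 lb.
Bags = ⌈22792.8 / 40⌉ = 570.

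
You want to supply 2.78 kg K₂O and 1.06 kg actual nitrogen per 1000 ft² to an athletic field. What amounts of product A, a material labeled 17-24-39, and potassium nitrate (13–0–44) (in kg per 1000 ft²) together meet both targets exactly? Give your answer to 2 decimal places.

Let a = kg of product A, b = kg of potassium nitrate (per 1000 ft²).
K₂O: 0.39·a + 0.44·b = 2.78
N: 0.17·a + 0.13·b = 1.06
Eliminate a: (row1) − 0.39/0.17·(row2) → 0.141765·b = 0.348235, so b = 2.45643.
Back-substitute: a = (2.78 − 0.44·2.45643) / 0.39 = 4.35685.

4.36 kg product A, 2.46 kg potassium nitrate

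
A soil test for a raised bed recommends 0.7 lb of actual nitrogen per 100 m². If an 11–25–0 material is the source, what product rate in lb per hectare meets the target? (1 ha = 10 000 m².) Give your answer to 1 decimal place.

636.4 lb of product per hectare

Product per 100 m² = 0.7 / 11% = 6.36364 lb.
Convert to per hectare: 6.36364 × 100 = 636.364 lb.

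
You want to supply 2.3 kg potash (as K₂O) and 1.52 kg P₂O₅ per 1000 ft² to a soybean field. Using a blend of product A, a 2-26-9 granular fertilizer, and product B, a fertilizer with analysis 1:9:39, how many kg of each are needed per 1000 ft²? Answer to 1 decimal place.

Let a = kg of product A, b = kg of product B (per 1000 ft²).
K₂O: 0.09·a + 0.39·b = 2.3
P₂O₅: 0.26·a + 0.09·b = 1.52
From row1: a = (2.3 − 0.39·b) / 0.09.
Into row2: 0.26·(2.3 − 0.39·b)/0.09 + 0.09·b = 1.52 → b = 4.94319, a = 4.13505.

4.1 kg product A, 4.9 kg product B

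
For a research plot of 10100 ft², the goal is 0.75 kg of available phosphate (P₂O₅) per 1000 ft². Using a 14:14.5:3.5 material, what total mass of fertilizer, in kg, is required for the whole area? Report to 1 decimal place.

Product per 1000 ft² = 0.75 / 14.5% = 5.17241 kg.
Total product = 5.17241 × 10100 / 1000 = 52.2414 kg.

52.2 kg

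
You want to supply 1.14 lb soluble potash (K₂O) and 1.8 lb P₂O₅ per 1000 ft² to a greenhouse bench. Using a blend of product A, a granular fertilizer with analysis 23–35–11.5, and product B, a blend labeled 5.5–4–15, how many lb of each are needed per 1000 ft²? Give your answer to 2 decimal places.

4.68 lb product A, 4.01 lb product B

Let a = lb of product A, b = lb of product B (per 1000 ft²).
K₂O: 0.115·a + 0.15·b = 1.14
P₂O₅: 0.35·a + 0.04·b = 1.8
Eliminate a: (row1) − 0.115/0.35·(row2) → 0.136857·b = 0.548571, so b = 4.00835.
Back-substitute: a = (1.14 − 0.15·4.00835) / 0.115 = 4.68476.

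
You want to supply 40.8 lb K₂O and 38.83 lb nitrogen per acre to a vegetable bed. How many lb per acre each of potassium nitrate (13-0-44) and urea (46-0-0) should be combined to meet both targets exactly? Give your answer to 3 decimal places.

92.727 lb potassium nitrate, 58.208 lb urea

Let a = lb of potassium nitrate, b = lb of urea (per acre).
K₂O: 0.44·a + 0·b = 40.8
N: 0.13·a + 0.46·b = 38.83
From row1: a = (40.8 − 0·b) / 0.44.
Into row2: 0.13·(40.8 − 0·b)/0.44 + 0.46·b = 38.83 → b = 58.2075, a = 92.7273.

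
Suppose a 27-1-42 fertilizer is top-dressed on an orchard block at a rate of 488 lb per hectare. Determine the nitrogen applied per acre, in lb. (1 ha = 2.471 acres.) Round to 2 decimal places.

nitrogen per hectare = 488 × 27% = 131.76 lb.
Convert to per acre: 131.76 × 0.404694 = 53.3225 lb.

53.32 lb N per acre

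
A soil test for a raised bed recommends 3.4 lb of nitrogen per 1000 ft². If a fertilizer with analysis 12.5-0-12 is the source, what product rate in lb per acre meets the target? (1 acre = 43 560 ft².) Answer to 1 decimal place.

1184.8 lb of product per acre

Product per 1000 ft² = 3.4 / 12.5% = 27.2 lb.
Convert to per acre: 27.2 × 43.56 = 1184.83 lb.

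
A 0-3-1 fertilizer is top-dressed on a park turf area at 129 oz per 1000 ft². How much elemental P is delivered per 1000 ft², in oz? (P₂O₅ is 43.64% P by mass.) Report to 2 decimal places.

1.69 oz P per thousand sq ft

P₂O₅ per 1000 ft² = 129 × 3% = 3.87 oz.
Elemental P = 3.87 × 0.4364 = 1.68887 oz per 1000 ft².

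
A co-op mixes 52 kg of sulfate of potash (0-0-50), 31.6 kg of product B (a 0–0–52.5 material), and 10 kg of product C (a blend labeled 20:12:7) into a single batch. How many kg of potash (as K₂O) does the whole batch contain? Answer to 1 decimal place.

K₂O mass = 50%×52 + 52.5%×31.6 + 7%×10 = 43.29 kg.

43.3 kg K₂O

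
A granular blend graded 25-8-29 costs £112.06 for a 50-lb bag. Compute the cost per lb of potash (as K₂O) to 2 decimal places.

£7.73 per lb K₂O

K₂O in bag = 50 × 29% = 14.5 lb.
Cost per lb K₂O = £112.06 / 14.5 = £7.7283.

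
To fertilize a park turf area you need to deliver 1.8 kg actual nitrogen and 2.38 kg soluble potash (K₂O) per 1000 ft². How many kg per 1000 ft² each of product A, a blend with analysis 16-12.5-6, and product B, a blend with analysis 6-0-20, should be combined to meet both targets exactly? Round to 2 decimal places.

7.65 kg product A, 9.61 kg product B

Let a = kg of product A, b = kg of product B (per 1000 ft²).
N: 0.16·a + 0.06·b = 1.8
K₂O: 0.06·a + 0.2·b = 2.38
Eliminate b: (row1) − 0.06/0.2·(row2) → 0.142·a = 1.086, so a = 7.64789.
Then b = (2.38 − 0.06·7.64789) / 0.2 = 9.60563.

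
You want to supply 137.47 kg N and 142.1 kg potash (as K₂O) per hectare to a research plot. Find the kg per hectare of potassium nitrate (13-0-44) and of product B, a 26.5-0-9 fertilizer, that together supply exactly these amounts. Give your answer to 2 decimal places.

Let a = kg of potassium nitrate, b = kg of product B (per hectare).
N: 0.13·a + 0.265·b = 137.47
K₂O: 0.44·a + 0.09·b = 142.1
Eliminate a: (row1) − 0.13/0.44·(row2) → 0.238409·b = 95.4859, so b = 400.513.
Back-substitute: a = (137.47 − 0.265·400.513) / 0.13 = 241.031.

241.03 kg potassium nitrate, 400.51 kg product B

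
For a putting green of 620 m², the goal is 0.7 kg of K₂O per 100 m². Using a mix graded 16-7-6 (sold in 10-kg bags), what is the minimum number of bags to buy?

Product per 100 m² = 0.7 / 6% = 11.6667 kg.
Total product = 11.6667 × 620 / 100 = 72.3333 kg.
Bags = ⌈72.3333 / 10⌉ = 8.

8 bags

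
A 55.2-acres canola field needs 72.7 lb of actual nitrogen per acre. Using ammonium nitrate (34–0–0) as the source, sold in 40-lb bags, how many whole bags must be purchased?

Product per acre = 72.7 / 34% = 213.824 lb.
Total product = 213.824 × 55.2 = 11803.1 lb.
Bags = ⌈11803.1 / 40⌉ = 296.

296 bags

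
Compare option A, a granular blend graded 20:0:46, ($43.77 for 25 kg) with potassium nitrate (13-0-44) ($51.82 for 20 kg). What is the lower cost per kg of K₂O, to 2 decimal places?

$3.81 per kg K₂O (option A)

option A: K₂O per bag = 25 × 46% = 11.5 kg; cost = 43.77 / 11.5 = $3.8061/kg K₂O.
potassium nitrate: K₂O per bag = 20 × 44% = 8.8 kg; cost = 51.82 / 8.8 = $5.8886/kg K₂O.
option A is cheaper.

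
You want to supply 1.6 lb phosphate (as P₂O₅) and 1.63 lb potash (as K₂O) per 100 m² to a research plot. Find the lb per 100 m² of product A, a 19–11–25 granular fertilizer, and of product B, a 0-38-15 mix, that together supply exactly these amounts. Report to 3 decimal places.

Per-100 m² balance (a = product A, b = product B):
P₂O₅: 0.11·a + 0.38·b = 1.6
K₂O: 0.25·a + 0.15·b = 1.63
Solving simultaneously: a = 4.83312, b = 2.81146.

4.833 lb product A, 2.811 lb product B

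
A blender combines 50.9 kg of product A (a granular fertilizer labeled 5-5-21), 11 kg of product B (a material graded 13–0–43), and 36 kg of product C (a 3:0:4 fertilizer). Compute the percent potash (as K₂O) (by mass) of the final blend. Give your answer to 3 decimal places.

17.221% K₂O

Total mass = 50.9 + 11 + 36 = 97.9 kg.
K₂O mass = 21%×50.9 + 43%×11 + 4%×36 = 16.859 kg.
% K₂O = 16.859 / 97.9 = 17.2206%.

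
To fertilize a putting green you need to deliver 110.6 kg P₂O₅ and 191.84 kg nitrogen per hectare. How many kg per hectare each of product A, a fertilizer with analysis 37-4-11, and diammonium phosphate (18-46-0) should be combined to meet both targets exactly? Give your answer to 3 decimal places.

Per-hectare balance (a = product A, b = diammonium phosphate):
P₂O₅: 0.04·a + 0.46·b = 110.6
N: 0.37·a + 0.18·b = 191.84
Solving simultaneously: a = 419.25399, b = 203.9779.

419.254 kg product A, 203.978 kg diammonium phosphate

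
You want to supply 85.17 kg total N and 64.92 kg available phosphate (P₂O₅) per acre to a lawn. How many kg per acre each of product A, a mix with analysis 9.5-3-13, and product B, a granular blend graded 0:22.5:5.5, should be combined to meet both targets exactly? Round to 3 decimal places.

Per-acre balance (a = product A, b = product B):
N: 0.095·a + 0·b = 85.17
P₂O₅: 0.03·a + 0.225·b = 64.92
From row1: a = (85.17 − 0·b) / 0.095.
Into row2: 0.03·(85.17 − 0·b)/0.095 + 0.225·b = 64.92 → b = 168.99649, a = 896.5263.

896.526 kg product A, 168.996 kg product B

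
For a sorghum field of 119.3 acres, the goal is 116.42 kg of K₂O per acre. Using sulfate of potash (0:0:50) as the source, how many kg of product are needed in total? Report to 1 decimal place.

Product per acre = 116.42 / 50% = 232.84 kg.
Total product = 232.84 × 119.3 = 27777.81 kg.

27777.8 kg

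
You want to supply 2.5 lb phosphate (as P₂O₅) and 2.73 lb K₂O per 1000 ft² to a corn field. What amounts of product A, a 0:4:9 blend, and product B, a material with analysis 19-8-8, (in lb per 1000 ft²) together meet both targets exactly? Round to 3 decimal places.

4.600 lb product A, 28.950 lb product B

Per-1000 ft² balance (a = product A, b = product B):
P₂O₅: 0.04·a + 0.08·b = 2.5
K₂O: 0.09·a + 0.08·b = 2.73
Eliminate b: (row1) − 0.08/0.08·(row2) → -0.05·a = -0.23, so a = 4.6.
Then b = (2.73 − 0.09·4.6) / 0.08 = 28.95.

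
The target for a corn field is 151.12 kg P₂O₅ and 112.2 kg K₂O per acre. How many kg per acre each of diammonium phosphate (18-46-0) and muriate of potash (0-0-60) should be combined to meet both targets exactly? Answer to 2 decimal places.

328.52 kg diammonium phosphate, 187.00 kg muriate of potash

With a, b = kg per acre of diammonium phosphate and muriate of potash:
P₂O₅: 0.46·a + 0·b = 151.12
K₂O: 0·a + 0.6·b = 112.2
Solving simultaneously: a = 328.522, b = 187.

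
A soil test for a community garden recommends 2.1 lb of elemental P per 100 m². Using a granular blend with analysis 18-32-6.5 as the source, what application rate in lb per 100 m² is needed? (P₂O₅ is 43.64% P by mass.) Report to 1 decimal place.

15.0 lb of product per hundred sq m

As P₂O₅: 2.1 / 0.4364 = 4.8121 lb per 100 m².
Product per 100 m² = 4.8121 / 32% = 15.0378 lb.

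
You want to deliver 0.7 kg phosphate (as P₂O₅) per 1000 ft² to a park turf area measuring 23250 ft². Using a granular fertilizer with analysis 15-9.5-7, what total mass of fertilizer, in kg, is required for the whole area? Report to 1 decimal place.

Product per 1000 ft² = 0.7 / 9.5% = 7.36842 kg.
Total product = 7.36842 × 23250 / 1000 = 171.316 kg.

171.3 kg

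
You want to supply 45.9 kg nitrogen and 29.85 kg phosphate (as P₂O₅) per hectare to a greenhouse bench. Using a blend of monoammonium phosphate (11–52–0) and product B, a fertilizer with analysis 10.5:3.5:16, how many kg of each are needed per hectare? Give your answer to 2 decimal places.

With a, b = kg per hectare of monoammonium phosphate and product B:
N: 0.11·a + 0.105·b = 45.9
P₂O₅: 0.52·a + 0.035·b = 29.85
Eliminate b: (row1) − 0.105/0.035·(row2) → -1.45·a = -43.65, so a = 30.1034.
Then b = (29.85 − 0.52·30.1034) / 0.035 = 405.606.

30.10 kg monoammonium phosphate, 405.61 kg product B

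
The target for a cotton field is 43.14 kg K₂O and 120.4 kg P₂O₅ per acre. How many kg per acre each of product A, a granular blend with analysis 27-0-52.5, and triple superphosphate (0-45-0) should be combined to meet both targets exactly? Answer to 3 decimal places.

With a, b = kg per acre of product A and triple superphosphate:
K₂O: 0.525·a + 0·b = 43.14
P₂O₅: 0·a + 0.45·b = 120.4
Solving simultaneously: a = 82.1714, b = 267.5556.

82.171 kg product A, 267.556 kg triple superphosphate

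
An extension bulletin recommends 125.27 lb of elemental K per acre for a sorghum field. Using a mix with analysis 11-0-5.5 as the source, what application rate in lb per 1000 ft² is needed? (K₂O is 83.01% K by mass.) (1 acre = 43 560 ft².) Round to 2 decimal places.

As K₂O: 125.27 / 0.8301 = 150.91 lb per acre.
Product per acre = 150.91 / 5.5% = 2743.81 lb.
Convert to per 1000 ft²: 2743.81 × 0.0229568 = 62.9892 lb.

62.99 lb of product per thousand sq ft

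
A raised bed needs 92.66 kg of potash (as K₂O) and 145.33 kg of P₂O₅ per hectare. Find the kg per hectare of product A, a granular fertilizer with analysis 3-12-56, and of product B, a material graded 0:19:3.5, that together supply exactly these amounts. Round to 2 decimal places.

Let a = kg of product A, b = kg of product B (per hectare).
K₂O: 0.56·a + 0.035·b = 92.66
P₂O₅: 0.12·a + 0.19·b = 145.33
From row1: a = (92.66 − 0.035·b) / 0.56.
Into row2: 0.12·(92.66 − 0.035·b)/0.56 + 0.19·b = 145.33 → b = 687.5303, a = 122.494.

122.49 kg product A, 687.53 kg product B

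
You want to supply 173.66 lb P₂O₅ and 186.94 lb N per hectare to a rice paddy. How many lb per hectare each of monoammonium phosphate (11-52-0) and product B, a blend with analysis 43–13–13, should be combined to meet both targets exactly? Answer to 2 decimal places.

With a, b = lb per hectare of monoammonium phosphate and product B:
P₂O₅: 0.52·a + 0.13·b = 173.66
N: 0.11·a + 0.43·b = 186.94
Eliminate a: (row1) − 0.52/0.11·(row2) → -1.90273·b = -710.056, so b = 373.178.
Back-substitute: a = (173.66 − 0.13·373.178) / 0.52 = 240.667.

240.67 lb monoammonium phosphate, 373.18 lb product B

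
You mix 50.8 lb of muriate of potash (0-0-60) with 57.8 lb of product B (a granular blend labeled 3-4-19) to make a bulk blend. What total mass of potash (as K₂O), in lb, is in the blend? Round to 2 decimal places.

41.46 lb K₂O

K₂O mass = 60%×50.8 + 19%×57.8 = 41.462 lb.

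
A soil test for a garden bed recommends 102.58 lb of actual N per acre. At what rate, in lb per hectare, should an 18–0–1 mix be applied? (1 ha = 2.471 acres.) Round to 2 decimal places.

1408.20 lb of product per hectare

Product per acre = 102.58 / 18% = 569.889 lb.
Convert to per hectare: 569.889 × 2.471 = 1408.195 lb.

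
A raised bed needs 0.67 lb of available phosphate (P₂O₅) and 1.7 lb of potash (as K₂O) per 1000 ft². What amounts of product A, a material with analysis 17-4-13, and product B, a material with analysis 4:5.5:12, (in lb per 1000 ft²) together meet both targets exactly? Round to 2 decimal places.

5.57 lb product A, 8.13 lb product B

With a, b = lb per 1000 ft² of product A and product B:
P₂O₅: 0.04·a + 0.055·b = 0.67
K₂O: 0.13·a + 0.12·b = 1.7
Solving simultaneously: a = 5.57447, b = 8.12766.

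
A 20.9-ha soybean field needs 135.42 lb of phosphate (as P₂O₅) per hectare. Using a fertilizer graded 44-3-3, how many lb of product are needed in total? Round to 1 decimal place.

Product per hectare = 135.42 / 3% = 4514 lb.
Total product = 4514 × 20.9 = 94342.6 lb.

94342.6 lb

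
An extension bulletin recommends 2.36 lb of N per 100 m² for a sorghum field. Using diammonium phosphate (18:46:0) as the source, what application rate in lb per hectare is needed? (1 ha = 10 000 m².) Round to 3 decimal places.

1311.111 lb of product per hectare

Product per 100 m² = 2.36 / 18% = 13.1111 lb.
Convert to per hectare: 13.1111 × 100 = 1311.1111 lb.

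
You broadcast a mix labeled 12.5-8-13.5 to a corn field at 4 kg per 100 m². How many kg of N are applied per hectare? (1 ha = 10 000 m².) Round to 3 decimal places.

nitrogen per 100 m² = 4 × 12.5% = 0.5 kg.
Convert to per hectare: 0.5 × 100 = 50 kg.

50.000 kg N per hectare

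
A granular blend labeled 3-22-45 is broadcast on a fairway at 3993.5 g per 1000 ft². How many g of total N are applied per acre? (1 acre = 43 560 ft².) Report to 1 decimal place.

5218.7 g N per acre

nitrogen per 1000 ft² = 3993.5 × 3% = 119.805 g.
Convert to per acre: 119.805 × 43.56 = 5218.71 g.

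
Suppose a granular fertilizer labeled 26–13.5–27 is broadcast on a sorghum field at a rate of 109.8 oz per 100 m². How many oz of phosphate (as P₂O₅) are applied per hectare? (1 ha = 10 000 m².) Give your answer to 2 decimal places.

P₂O₅ per 100 m² = 109.8 × 13.5% = 14.823 oz.
Convert to per hectare: 14.823 × 100 = 1482.3 oz.

1482.30 oz P₂O₅ per hectare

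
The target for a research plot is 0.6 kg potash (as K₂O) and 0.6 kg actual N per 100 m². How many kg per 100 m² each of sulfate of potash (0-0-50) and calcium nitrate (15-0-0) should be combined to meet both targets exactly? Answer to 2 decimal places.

With a, b = kg per 100 m² of sulfate of potash and calcium nitrate:
K₂O: 0.5·a + 0·b = 0.6
N: 0·a + 0.15·b = 0.6
Solving simultaneously: a = 1.2, b = 4.

1.20 kg sulfate of potash, 4.00 kg calcium nitrate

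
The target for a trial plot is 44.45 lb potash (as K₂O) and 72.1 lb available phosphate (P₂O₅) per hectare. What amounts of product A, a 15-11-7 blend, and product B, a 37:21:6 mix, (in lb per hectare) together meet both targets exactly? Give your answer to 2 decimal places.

Let a = lb of product A, b = lb of product B (per hectare).
K₂O: 0.07·a + 0.06·b = 44.45
P₂O₅: 0.11·a + 0.21·b = 72.1
Eliminate b: (row1) − 0.06/0.21·(row2) → 0.0385714·a = 23.85, so a = 618.333.
Then b = (72.1 − 0.11·618.333) / 0.21 = 19.4444.

618.33 lb product A, 19.44 lb product B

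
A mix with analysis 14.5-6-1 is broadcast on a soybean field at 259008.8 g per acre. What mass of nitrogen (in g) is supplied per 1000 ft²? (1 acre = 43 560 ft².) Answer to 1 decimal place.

862.2 g N per thousand sq ft

nitrogen per acre = 259008.8 × 14.5% = 37556.3 g.
Convert to per 1000 ft²: 37556.3 × 0.0229568 = 862.173 g.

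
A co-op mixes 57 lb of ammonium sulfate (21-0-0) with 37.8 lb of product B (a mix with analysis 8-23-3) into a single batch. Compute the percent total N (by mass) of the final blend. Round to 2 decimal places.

15.82% N

Total mass = 57 + 37.8 = 94.8 lb.
N mass = 21%×57 + 8%×37.8 = 14.994 lb.
% N = 14.994 / 94.8 = 15.8165%.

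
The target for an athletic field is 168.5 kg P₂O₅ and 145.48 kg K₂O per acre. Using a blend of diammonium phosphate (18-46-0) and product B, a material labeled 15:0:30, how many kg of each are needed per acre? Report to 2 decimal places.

Let a = kg of diammonium phosphate, b = kg of product B (per acre).
P₂O₅: 0.46·a + 0·b = 168.5
K₂O: 0·a + 0.3·b = 145.48
Solving simultaneously: a = 366.304, b = 484.933.

366.30 kg diammonium phosphate, 484.93 kg product B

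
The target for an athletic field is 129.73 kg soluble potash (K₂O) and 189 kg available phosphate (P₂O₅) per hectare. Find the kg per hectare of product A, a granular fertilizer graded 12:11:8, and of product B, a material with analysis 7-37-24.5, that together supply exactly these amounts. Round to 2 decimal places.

639.66 kg product A, 320.64 kg product B

With a, b = kg per hectare of product A and product B:
K₂O: 0.08·a + 0.245·b = 129.73
P₂O₅: 0.11·a + 0.37·b = 189
Eliminate b: (row1) − 0.245/0.37·(row2) → 0.00716216·a = 4.58135, so a = 639.6604.
Then b = (189 − 0.11·639.6604) / 0.37 = 320.642.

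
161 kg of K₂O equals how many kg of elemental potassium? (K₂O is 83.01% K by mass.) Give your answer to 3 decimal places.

K = 161 × 0.8301 = 133.6461 kg.

133.646 kg K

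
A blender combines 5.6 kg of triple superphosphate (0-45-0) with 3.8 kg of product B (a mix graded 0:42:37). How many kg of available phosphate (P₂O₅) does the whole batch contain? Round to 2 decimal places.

4.12 kg P₂O₅

P₂O₅ mass = 45%×5.6 + 42%×3.8 = 4.116 kg.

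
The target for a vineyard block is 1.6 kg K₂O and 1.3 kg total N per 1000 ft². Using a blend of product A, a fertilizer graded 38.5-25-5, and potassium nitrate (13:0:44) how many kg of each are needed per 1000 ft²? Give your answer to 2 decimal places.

With a, b = kg per 1000 ft² of product A and potassium nitrate:
K₂O: 0.05·a + 0.44·b = 1.6
N: 0.385·a + 0.13·b = 1.3
Solving simultaneously: a = 2.2345, b = 3.38244.

2.23 kg product A, 3.38 kg potassium nitrate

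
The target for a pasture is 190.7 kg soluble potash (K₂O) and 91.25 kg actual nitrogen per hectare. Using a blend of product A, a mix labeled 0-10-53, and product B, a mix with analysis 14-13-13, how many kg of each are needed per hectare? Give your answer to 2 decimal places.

With a, b = kg per hectare of product A and product B:
K₂O: 0.53·a + 0.13·b = 190.7
N: 0·a + 0.14·b = 91.25
Solving simultaneously: a = 199.939, b = 651.786.

199.94 kg product A, 651.79 kg product B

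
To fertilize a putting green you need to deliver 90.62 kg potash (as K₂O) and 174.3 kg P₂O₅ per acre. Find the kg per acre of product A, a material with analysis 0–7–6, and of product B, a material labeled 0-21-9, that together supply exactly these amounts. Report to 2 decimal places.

530.67 kg product A, 653.11 kg product B

With a, b = kg per acre of product A and product B:
K₂O: 0.06·a + 0.09·b = 90.62
P₂O₅: 0.07·a + 0.21·b = 174.3
From row1: a = (90.62 − 0.09·b) / 0.06.
Into row2: 0.07·(90.62 − 0.09·b)/0.06 + 0.21·b = 174.3 → b = 653.111, a = 530.667.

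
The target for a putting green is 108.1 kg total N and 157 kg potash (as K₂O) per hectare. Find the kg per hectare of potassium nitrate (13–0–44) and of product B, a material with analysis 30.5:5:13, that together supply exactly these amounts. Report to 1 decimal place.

With a, b = kg per hectare of potassium nitrate and product B:
N: 0.13·a + 0.305·b = 108.1
K₂O: 0.44·a + 0.13·b = 157
Solving simultaneously: a = 288.423, b = 231.492.

288.4 kg potassium nitrate, 231.5 kg product B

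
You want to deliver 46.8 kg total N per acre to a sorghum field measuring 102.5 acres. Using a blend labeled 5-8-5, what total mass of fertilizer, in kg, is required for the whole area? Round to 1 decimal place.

95940.0 kg

Product per acre = 46.8 / 5% = 936 kg.
Total product = 936 × 102.5 = 95940 kg.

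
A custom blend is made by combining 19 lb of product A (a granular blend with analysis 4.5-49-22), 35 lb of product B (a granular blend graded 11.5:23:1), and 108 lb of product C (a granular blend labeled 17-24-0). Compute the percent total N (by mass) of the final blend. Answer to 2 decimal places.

Total mass = 19 + 35 + 108 = 162 lb.
N mass = 4.5%×19 + 11.5%×35 + 17%×108 = 23.24 lb.
% N = 23.24 / 162 = 14.3457%.

14.35% N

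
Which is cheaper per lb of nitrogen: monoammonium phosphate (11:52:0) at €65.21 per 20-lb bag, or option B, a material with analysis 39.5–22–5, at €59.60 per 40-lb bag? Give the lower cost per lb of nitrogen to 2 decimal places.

monoammonium phosphate: N per bag = 20 × 11% = 2.2 lb; cost = 65.21 / 2.2 = €29.6409/lb N.
option B: N per bag = 40 × 39.5% = 15.8 lb; cost = 59.60 / 15.8 = €3.7722/lb N.
option B is cheaper.

€3.77 per lb N (option B)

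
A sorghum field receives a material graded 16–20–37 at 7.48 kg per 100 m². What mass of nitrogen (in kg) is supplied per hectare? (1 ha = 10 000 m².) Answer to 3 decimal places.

119.680 kg N per hectare

nitrogen per 100 m² = 7.48 × 16% = 1.1968 kg.
Convert to per hectare: 1.1968 × 100 = 119.68 kg.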